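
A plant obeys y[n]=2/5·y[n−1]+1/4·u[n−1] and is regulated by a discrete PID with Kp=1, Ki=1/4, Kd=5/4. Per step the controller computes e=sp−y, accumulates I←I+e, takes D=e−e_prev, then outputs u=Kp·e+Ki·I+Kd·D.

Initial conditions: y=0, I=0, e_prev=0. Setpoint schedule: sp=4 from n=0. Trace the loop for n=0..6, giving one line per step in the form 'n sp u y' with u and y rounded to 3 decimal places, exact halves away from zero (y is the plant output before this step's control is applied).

(exact arithmetic carried between steps; '≈' marks a value shown rounded to 6 d.p. or computed from one; I and e_prev carry over from the previous line; the table rounds u and y to 3 d.p., halves away from zero)
n=0: y=0, sp=4, e=sp−y=4; I=4, D=e−e_prev=4; u=1·4+1/4·4+5/4·4=10; next y=2/5·0+1/4·10=2.5
n=1: y=2.5, sp=4, e=sp−y=1.5; I=5.5, D=e−e_prev=-2.5; u=1·1.5+1/4·5.5+5/4·(-2.5)=-0.25; next y=2/5·2.5+1/4·(-0.25)=0.9375
n=2: y=0.9375, sp=4, e=sp−y=3.0625; I=8.5625, D=e−e_prev=1.5625; u=1·3.0625+1/4·8.5625+5/4·1.5625=7.15625; next y=2/5·0.9375+1/4·7.15625≈2.164063
n=3: y≈2.164063, sp=4, e=sp−y≈1.835938; I≈10.398438, D=e−e_prev≈-1.226563; u=1·1.835938+1/4·10.398438+5/4·(-1.226563)≈2.902344; next y=2/5·2.164063+1/4·2.902344≈1.591211
n=4: y≈1.591211, sp=4, e=sp−y≈2.408789; I≈12.807227, D=e−e_prev≈0.572852; u=1·2.408789+1/4·12.807227+5/4·0.572852≈6.326660; next y=2/5·1.591211+1/4·6.326660≈2.218149
n=5: y≈2.218149, sp=4, e=sp−y≈1.781851; I≈14.589077, D=e−e_prev≈-0.626938; u=1·1.781851+1/4·14.589077+5/4·(-0.626938)≈4.645447; next y=2/5·2.218149+1/4·4.645447≈2.048621
n=6: y≈2.048621, sp=4, e=sp−y≈1.951379; I≈16.540456, D=e−e_prev≈0.169528; u=1·1.951379+1/4·16.540456+5/4·0.169528≈6.298402; next y=2/5·2.048621+1/4·6.298402≈2.394049

0 4 10.000 0.000
1 4 -0.250 2.500
2 4 7.156 0.938
3 4 2.902 2.164
4 4 6.327 1.591
5 4 4.645 2.218
6 4 6.298 2.049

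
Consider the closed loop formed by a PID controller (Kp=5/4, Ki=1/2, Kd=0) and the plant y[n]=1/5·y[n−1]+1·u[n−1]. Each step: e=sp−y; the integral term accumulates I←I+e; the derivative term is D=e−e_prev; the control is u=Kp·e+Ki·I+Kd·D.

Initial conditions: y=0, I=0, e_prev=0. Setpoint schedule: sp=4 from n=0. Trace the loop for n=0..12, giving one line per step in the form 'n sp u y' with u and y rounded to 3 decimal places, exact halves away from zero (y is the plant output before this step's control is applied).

0 4 7.000 0.000
1 4 -3.250 7.000
2 4 10.738 -1.850
3 4 -7.718 10.368
4 4 17.119 -5.645
5 4 -15.920 15.990
6 4 28.331 -12.722
7 4 -30.698 25.787
8 4 48.231 -25.540
9 4 -57.160 43.123
10 4 83.681 -48.535
11 4 -104.443 73.974
12 4 146.908 -89.648

(exact arithmetic carried between steps; '≈' marks a value shown rounded to 6 d.p. or computed from one; I and e_prev carry over from the previous line; the table rounds u and y to 3 d.p., halves away from zero)
n=0: y=0, sp=4, e=sp−y=4; I=4, D=e−e_prev=4; u=5/4·4+1/2·4+0·4=7; next y=1/5·0+1·7=7
n=1: y=7, sp=4, e=sp−y=-3; I=1, D=e−e_prev=-7; u=5/4·(-3)+1/2·1+0·(-7)=-3.25; next y=1/5·7+1·(-3.25)=-1.85
n=2: y=-1.85, sp=4, e=sp−y=5.85; I=6.85, D=e−e_prev=8.85; u=5/4·5.85+1/2·6.85+0·8.85=10.7375; next y=1/5·(-1.85)+1·10.7375=10.3675
n=3: y=10.3675, sp=4, e=sp−y=-6.3675; I=0.4825, D=e−e_prev=-12.2175; u=5/4·(-6.3675)+1/2·0.4825+0·(-12.2175)=-7.718125; next y=1/5·10.3675+1·(-7.718125)=-5.644625
n=4: y=-5.644625, sp=4, e=sp−y=9.644625; I=10.127125, D=e−e_prev=16.012125; u=5/4·9.644625+1/2·10.127125+0·16.012125≈17.119344; next y=1/5·(-5.644625)+1·17.119344≈15.990419
n=5: y≈15.990419, sp=4, e=sp−y≈-11.990419; I≈-1.863294, D=e−e_prev≈-21.635044; u=5/4·(-11.990419)+1/2·(-1.863294)+0·(-21.635044)≈-15.919670; next y=1/5·15.990419+1·(-15.919670)≈-12.721587
n=6: y≈-12.721587, sp=4, e=sp−y≈16.721587; I≈14.858293, D=e−e_prev≈28.712005; u=5/4·16.721587+1/2·14.858293+0·28.712005≈28.331130; next y=1/5·(-12.721587)+1·28.331130≈25.786812
n=7: y≈25.786812, sp=4, e=sp−y≈-21.786812; I≈-6.928519, D=e−e_prev≈-38.508399; u=5/4·(-21.786812)+1/2·(-6.928519)+0·(-38.508399)≈-30.697775; next y=1/5·25.786812+1·(-30.697775)≈-25.540413
n=8: y≈-25.540413, sp=4, e=sp−y≈29.540413; I≈22.611893, D=e−e_prev≈51.327225; u=5/4·29.540413+1/2·22.611893+0·51.327225≈48.231462; next y=1/5·(-25.540413)+1·48.231462≈43.123380
n=9: y≈43.123380, sp=4, e=sp−y≈-39.123380; I≈-16.511487, D=e−e_prev≈-68.663793; u=5/4·(-39.123380)+1/2·(-16.511487)+0·(-68.663793)≈-57.159968; next y=1/5·43.123380+1·(-57.159968)≈-48.535292
n=10: y≈-48.535292, sp=4, e=sp−y≈52.535292; I≈36.023806, D=e−e_prev≈91.658672; u=5/4·52.535292+1/2·36.023806+0·91.658672≈83.681018; next y=1/5·(-48.535292)+1·83.681018≈73.973960
n=11: y≈73.973960, sp=4, e=sp−y≈-69.973960; I≈-33.950154, D=e−e_prev≈-122.509252; u=5/4·(-69.973960)+1/2·(-33.950154)+0·(-122.509252)≈-104.442527; next y=1/5·73.973960+1·(-104.442527)≈-89.647735
n=12: y≈-89.647735, sp=4, e=sp−y≈93.647735; I≈59.697581, D=e−e_prev≈163.621694; u=5/4·93.647735+1/2·59.697581+0·163.621694≈146.908459; next y=1/5·(-89.647735)+1·146.908459≈128.978912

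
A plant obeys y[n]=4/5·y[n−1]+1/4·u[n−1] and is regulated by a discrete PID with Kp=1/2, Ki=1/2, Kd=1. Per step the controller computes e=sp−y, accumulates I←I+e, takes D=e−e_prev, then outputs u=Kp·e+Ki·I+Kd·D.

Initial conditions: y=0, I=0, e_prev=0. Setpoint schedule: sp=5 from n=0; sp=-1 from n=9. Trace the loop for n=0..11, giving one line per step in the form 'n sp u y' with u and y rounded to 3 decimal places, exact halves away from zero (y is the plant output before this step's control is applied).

(exact arithmetic carried between steps; '≈' marks a value shown rounded to 6 d.p. or computed from one; I and e_prev carry over from the previous line; the table rounds u and y to 3 d.p., halves away from zero)
n=0: y=0, sp=5, e=sp−y=5; I=5, D=e−e_prev=5; u=1/2·5+1/2·5+1·5=10; next y=4/5·0+1/4·10=2.5
n=1: y=2.5, sp=5, e=sp−y=2.5; I=7.5, D=e−e_prev=-2.5; u=1/2·2.5+1/2·7.5+1·(-2.5)=2.5; next y=4/5·2.5+1/4·2.5=2.625
n=2: y=2.625, sp=5, e=sp−y=2.375; I=9.875, D=e−e_prev=-0.125; u=1/2·2.375+1/2·9.875+1·(-0.125)=6; next y=4/5·2.625+1/4·6=3.6
n=3: y=3.6, sp=5, e=sp−y=1.4; I=11.275, D=e−e_prev=-0.975; u=1/2·1.4+1/2·11.275+1·(-0.975)=5.3625; next y=4/5·3.6+1/4·5.3625=4.220625
n=4: y=4.220625, sp=5, e=sp−y=0.779375; I=12.054375, D=e−e_prev=-0.620625; u=1/2·0.779375+1/2·12.054375+1·(-0.620625)=5.79625; next y=4/5·4.220625+1/4·5.79625≈4.825563
n=5: y≈4.825563, sp=5, e=sp−y≈0.174438; I≈12.228813, D=e−e_prev≈-0.604938; u=1/2·0.174438+1/2·12.228813+1·(-0.604938)≈5.596688; next y=4/5·4.825563+1/4·5.596688≈5.259622
n=6: y≈5.259622, sp=5, e=sp−y≈-0.259622; I≈11.969191, D=e−e_prev≈-0.434059; u=1/2·(-0.259622)+1/2·11.969191+1·(-0.434059)≈5.420725; next y=4/5·5.259622+1/4·5.420725≈5.562879
n=7: y≈5.562879, sp=5, e=sp−y≈-0.562879; I≈11.406312, D=e−e_prev≈-0.303257; u=1/2·(-0.562879)+1/2·11.406312+1·(-0.303257)≈5.118460; next y=4/5·5.562879+1/4·5.118460≈5.729918
n=8: y≈5.729918, sp=5, e=sp−y≈-0.729918; I≈10.676394, D=e−e_prev≈-0.167039; u=1/2·(-0.729918)+1/2·10.676394+1·(-0.167039)≈4.806199; next y=4/5·5.729918+1/4·4.806199≈5.785484
n=9: y≈5.785484, sp=-1, e=sp−y≈-6.785484; I≈3.890910, D=e−e_prev≈-6.055566; u=1/2·(-6.785484)+1/2·3.890910+1·(-6.055566)≈-7.502853; next y=4/5·5.785484+1/4·(-7.502853)≈2.752674
n=10: y≈2.752674, sp=-1, e=sp−y≈-3.752674; I≈0.138236, D=e−e_prev≈3.032810; u=1/2·(-3.752674)+1/2·0.138236+1·3.032810≈1.225591; next y=4/5·2.752674+1/4·1.225591≈2.508537
n=11: y≈2.508537, sp=-1, e=sp−y≈-3.508537; I≈-3.370301, D=e−e_prev≈0.244137; u=1/2·(-3.508537)+1/2·(-3.370301)+1·0.244137≈-3.195282; next y=4/5·2.508537+1/4·(-3.195282)≈1.208009

0 5 10.000 0.000
1 5 2.500 2.500
2 5 6.000 2.625
3 5 5.363 3.600
4 5 5.796 4.221
5 5 5.597 4.826
6 5 5.421 5.260
7 5 5.118 5.563
8 5 4.806 5.730
9 -1 -7.503 5.785
10 -1 1.226 2.753
11 -1 -3.195 2.509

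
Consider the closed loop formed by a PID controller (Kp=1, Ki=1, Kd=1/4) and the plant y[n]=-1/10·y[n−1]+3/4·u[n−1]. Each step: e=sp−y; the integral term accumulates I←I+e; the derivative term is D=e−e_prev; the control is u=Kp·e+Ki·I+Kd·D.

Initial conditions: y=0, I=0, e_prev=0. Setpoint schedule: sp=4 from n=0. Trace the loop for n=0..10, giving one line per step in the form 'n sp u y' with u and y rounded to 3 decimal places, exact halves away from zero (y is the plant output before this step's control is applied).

(exact arithmetic carried between steps; '≈' marks a value shown rounded to 6 d.p. or computed from one; I and e_prev carry over from the previous line; the table rounds u and y to 3 d.p., halves away from zero)
n=0: y=0, sp=4, e=sp−y=4; I=4, D=e−e_prev=4; u=1·4+1·4+1/4·4=9; next y=-1/10·0+3/4·9=6.75
n=1: y=6.75, sp=4, e=sp−y=-2.75; I=1.25, D=e−e_prev=-6.75; u=1·(-2.75)+1·1.25+1/4·(-6.75)=-3.1875; next y=-1/10·6.75+3/4·(-3.1875)=-3.065625
n=2: y=-3.065625, sp=4, e=sp−y=7.065625; I=8.315625, D=e−e_prev=9.815625; u=1·7.065625+1·8.315625+1/4·9.815625≈17.835156; next y=-1/10·(-3.065625)+3/4·17.835156≈13.682930
n=3: y≈13.682930, sp=4, e=sp−y≈-9.682930; I≈-1.367305, D=e−e_prev≈-16.748555; u=1·(-9.682930)+1·(-1.367305)+1/4·(-16.748555)≈-15.237373; next y=-1/10·13.682930+3/4·(-15.237373)≈-12.796323
n=4: y≈-12.796323, sp=4, e=sp−y≈16.796323; I≈15.429018, D=e−e_prev≈26.479252; u=1·16.796323+1·15.429018+1/4·26.479252≈38.845154; next y=-1/10·(-12.796323)+3/4·38.845154≈30.413498
n=5: y≈30.413498, sp=4, e=sp−y≈-26.413498; I≈-10.984480, D=e−e_prev≈-43.209820; u=1·(-26.413498)+1·(-10.984480)+1/4·(-43.209820)≈-48.200432; next y=-1/10·30.413498+3/4·(-48.200432)≈-39.191674
n=6: y≈-39.191674, sp=4, e=sp−y≈43.191674; I≈32.207194, D=e−e_prev≈69.605172; u=1·43.191674+1·32.207194+1/4·69.605172≈92.800162; next y=-1/10·(-39.191674)+3/4·92.800162≈73.519289
n=7: y≈73.519289, sp=4, e=sp−y≈-69.519289; I≈-37.312094, D=e−e_prev≈-112.710963; u=1·(-69.519289)+1·(-37.312094)+1/4·(-112.710963)≈-135.009123; next y=-1/10·73.519289+3/4·(-135.009123)≈-108.608771
n=8: y≈-108.608771, sp=4, e=sp−y≈112.608771; I≈75.296677, D=e−e_prev≈182.128060; u=1·112.608771+1·75.296677+1/4·182.128060≈233.437464; next y=-1/10·(-108.608771)+3/4·233.437464≈185.938975
n=9: y≈185.938975, sp=4, e=sp−y≈-181.938975; I≈-106.642298, D=e−e_prev≈-294.547746; u=1·(-181.938975)+1·(-106.642298)+1/4·(-294.547746)≈-362.218209; next y=-1/10·185.938975+3/4·(-362.218209)≈-290.257554
n=10: y≈-290.257554, sp=4, e=sp−y≈294.257554; I≈187.615257, D=e−e_prev≈476.196529; u=1·294.257554+1·187.615257+1/4·476.196529≈600.921944; next y=-1/10·(-290.257554)+3/4·600.921944≈479.717213

0 4 9.000 0.000
1 4 -3.188 6.750
2 4 17.835 -3.066
3 4 -15.237 13.683
4 4 38.845 -12.796
5 4 -48.200 30.413
6 4 92.800 -39.192
7 4 -135.009 73.519
8 4 233.437 -108.609
9 4 -362.218 185.939
10 4 600.922 -290.258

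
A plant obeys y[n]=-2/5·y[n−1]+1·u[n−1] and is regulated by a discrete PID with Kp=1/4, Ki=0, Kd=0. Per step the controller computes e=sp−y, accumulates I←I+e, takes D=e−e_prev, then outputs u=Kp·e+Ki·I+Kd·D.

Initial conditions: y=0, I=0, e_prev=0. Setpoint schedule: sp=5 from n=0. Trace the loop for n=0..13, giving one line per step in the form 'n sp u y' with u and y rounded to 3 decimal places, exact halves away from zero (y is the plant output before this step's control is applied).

(exact arithmetic carried between steps; '≈' marks a value shown rounded to 6 d.p. or computed from one; I and e_prev carry over from the previous line; the table rounds u and y to 3 d.p., halves away from zero)
n=0: y=0, sp=5, e=sp−y=5; I=5, D=e−e_prev=5; u=1/4·5+0·5+0·5=1.25; next y=-2/5·0+1·1.25=1.25
n=1: y=1.25, sp=5, e=sp−y=3.75; I=8.75, D=e−e_prev=-1.25; u=1/4·3.75+0·8.75+0·(-1.25)=0.9375; next y=-2/5·1.25+1·0.9375=0.4375
n=2: y=0.4375, sp=5, e=sp−y=4.5625; I=13.3125, D=e−e_prev=0.8125; u=1/4·4.5625+0·13.3125+0·0.8125=1.140625; next y=-2/5·0.4375+1·1.140625=0.965625
n=3: y=0.965625, sp=5, e=sp−y=4.034375; I=17.346875, D=e−e_prev=-0.528125; u=1/4·4.034375+0·17.346875+0·(-0.528125)≈1.008594; next y=-2/5·0.965625+1·1.008594≈0.622344
n=4: y≈0.622344, sp=5, e=sp−y≈4.377656; I≈21.724531, D=e−e_prev≈0.343281; u=1/4·4.377656+0·21.724531+0·0.343281≈1.094414; next y=-2/5·0.622344+1·1.094414≈0.845477
n=5: y≈0.845477, sp=5, e=sp−y≈4.154523; I≈25.879055, D=e−e_prev≈-0.223133; u=1/4·4.154523+0·25.879055+0·(-0.223133)≈1.038631; next y=-2/5·0.845477+1·1.038631≈0.700440
n=6: y≈0.700440, sp=5, e=sp−y≈4.299560; I≈30.178614, D=e−e_prev≈0.145036; u=1/4·4.299560+0·30.178614+0·0.145036≈1.074890; next y=-2/5·0.700440+1·1.074890≈0.794714
n=7: y≈0.794714, sp=5, e=sp−y≈4.205286; I≈34.383901, D=e−e_prev≈-0.094274; u=1/4·4.205286+0·34.383901+0·(-0.094274)≈1.051322; next y=-2/5·0.794714+1·1.051322≈0.733436
n=8: y≈0.733436, sp=5, e=sp−y≈4.266564; I≈38.650465, D=e−e_prev≈0.061278; u=1/4·4.266564+0·38.650465+0·0.061278≈1.066641; next y=-2/5·0.733436+1·1.066641≈0.773267
n=9: y≈0.773267, sp=5, e=sp−y≈4.226733; I≈42.877198, D=e−e_prev≈-0.039831; u=1/4·4.226733+0·42.877198+0·(-0.039831)≈1.056683; next y=-2/5·0.773267+1·1.056683≈0.747377
n=10: y≈0.747377, sp=5, e=sp−y≈4.252623; I≈47.129821, D=e−e_prev≈0.025890; u=1/4·4.252623+0·47.129821+0·0.025890≈1.063156; next y=-2/5·0.747377+1·1.063156≈0.764205
n=11: y≈0.764205, sp=5, e=sp−y≈4.235795; I≈51.365616, D=e−e_prev≈-0.016828; u=1/4·4.235795+0·51.365616+0·(-0.016828)≈1.058949; next y=-2/5·0.764205+1·1.058949≈0.753267
n=12: y≈0.753267, sp=5, e=sp−y≈4.246733; I≈55.612349, D=e−e_prev≈0.010938; u=1/4·4.246733+0·55.612349+0·0.010938≈1.061683; next y=-2/5·0.753267+1·1.061683≈0.760377
n=13: y≈0.760377, sp=5, e=sp−y≈4.239623; I≈59.851973, D=e−e_prev≈-0.007110; u=1/4·4.239623+0·59.851973+0·(-0.007110)≈1.059906; next y=-2/5·0.760377+1·1.059906≈0.755755

0 5 1.250 0.000
1 5 0.938 1.250
2 5 1.141 0.438
3 5 1.009 0.966
4 5 1.094 0.622
5 5 1.039 0.845
6 5 1.075 0.700
7 5 1.051 0.795
8 5 1.067 0.733
9 5 1.057 0.773
10 5 1.063 0.747
11 5 1.059 0.764
12 5 1.062 0.753
13 5 1.060 0.760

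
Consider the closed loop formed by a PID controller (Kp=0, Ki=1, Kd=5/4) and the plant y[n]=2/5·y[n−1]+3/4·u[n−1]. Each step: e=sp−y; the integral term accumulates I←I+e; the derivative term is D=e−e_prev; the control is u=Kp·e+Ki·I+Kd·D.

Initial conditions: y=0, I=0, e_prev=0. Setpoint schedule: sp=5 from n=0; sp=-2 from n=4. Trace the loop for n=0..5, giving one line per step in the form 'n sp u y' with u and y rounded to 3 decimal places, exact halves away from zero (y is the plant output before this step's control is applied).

(exact arithmetic carried between steps; '≈' marks a value shown rounded to 6 d.p. or computed from one; I and e_prev carry over from the previous line; the table rounds u and y to 3 d.p., halves away from zero)
n=0: y=0, sp=5, e=sp−y=5; I=5, D=e−e_prev=5; u=0·5+1·5+5/4·5=11.25; next y=2/5·0+3/4·11.25=8.4375
n=1: y=8.4375, sp=5, e=sp−y=-3.4375; I=1.5625, D=e−e_prev=-8.4375; u=0·(-3.4375)+1·1.5625+5/4·(-8.4375)=-8.984375; next y=2/5·8.4375+3/4·(-8.984375)≈-3.363281
n=2: y≈-3.363281, sp=5, e=sp−y≈8.363281; I≈9.925781, D=e−e_prev≈11.800781; u=0·8.363281+1·9.925781+5/4·11.800781≈24.676758; next y=2/5·(-3.363281)+3/4·24.676758≈17.162256
n=3: y≈17.162256, sp=5, e=sp−y≈-12.162256; I≈-2.236475, D=e−e_prev≈-20.525537; u=0·(-12.162256)+1·(-2.236475)+5/4·(-20.525537)≈-27.893396; next y=2/5·17.162256+3/4·(-27.893396)≈-14.055145
n=4: y≈-14.055145, sp=-2, e=sp−y≈12.055145; I≈9.818670, D=e−e_prev≈24.217401; u=0·12.055145+1·9.818670+5/4·24.217401≈40.090421; next y=2/5·(-14.055145)+3/4·40.090421≈24.445758
n=5: y≈24.445758, sp=-2, e=sp−y≈-26.445758; I≈-16.627088, D=e−e_prev≈-38.500902; u=0·(-26.445758)+1·(-16.627088)+5/4·(-38.500902)≈-64.753215; next y=2/5·24.445758+3/4·(-64.753215)≈-38.786609

0 5 11.250 0.000
1 5 -8.984 8.438
2 5 24.677 -3.363
3 5 -27.893 17.162
4 -2 40.090 -14.055
5 -2 -64.753 24.446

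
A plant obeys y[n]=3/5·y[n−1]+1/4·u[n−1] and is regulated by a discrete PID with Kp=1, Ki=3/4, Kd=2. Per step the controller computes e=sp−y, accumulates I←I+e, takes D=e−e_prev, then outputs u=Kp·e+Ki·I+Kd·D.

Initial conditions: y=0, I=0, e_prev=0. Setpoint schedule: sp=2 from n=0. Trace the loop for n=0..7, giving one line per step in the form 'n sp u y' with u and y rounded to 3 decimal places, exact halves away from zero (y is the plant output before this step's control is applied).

(exact arithmetic carried between steps; '≈' marks a value shown rounded to 6 d.p. or computed from one; I and e_prev carry over from the previous line; the table rounds u and y to 3 d.p., halves away from zero)
n=0: y=0, sp=2, e=sp−y=2; I=2, D=e−e_prev=2; u=1·2+3/4·2+2·2=7.5; next y=3/5·0+1/4·7.5=1.875
n=1: y=1.875, sp=2, e=sp−y=0.125; I=2.125, D=e−e_prev=-1.875; u=1·0.125+3/4·2.125+2·(-1.875)=-2.03125; next y=3/5·1.875+1/4·(-2.03125)≈0.617188
n=2: y≈0.617188, sp=2, e=sp−y≈1.382813; I≈3.507813, D=e−e_prev≈1.257813; u=1·1.382813+3/4·3.507813+2·1.257813≈6.529297; next y=3/5·0.617188+1/4·6.529297≈2.002637
n=3: y≈2.002637, sp=2, e=sp−y≈-0.002637; I≈3.505176, D=e−e_prev≈-1.385449; u=1·(-0.002637)+3/4·3.505176+2·(-1.385449)≈-0.144653; next y=3/5·2.002637+1/4·(-0.144653)≈1.165419
n=4: y≈1.165419, sp=2, e=sp−y≈0.834581; I≈4.339757, D=e−e_prev≈0.837218; u=1·0.834581+3/4·4.339757+2·0.837218≈5.763835; next y=3/5·1.165419+1/4·5.763835≈2.140210
n=5: y≈2.140210, sp=2, e=sp−y≈-0.140210; I≈4.199547, D=e−e_prev≈-0.974791; u=1·(-0.140210)+3/4·4.199547+2·(-0.974791)≈1.059868; next y=3/5·2.140210+1/4·1.059868≈1.549093
n=6: y≈1.549093, sp=2, e=sp−y≈0.450907; I≈4.650454, D=e−e_prev≈0.591117; u=1·0.450907+3/4·4.650454+2·0.591117≈5.120982; next y=3/5·1.549093+1/4·5.120982≈2.209701
n=7: y≈2.209701, sp=2, e=sp−y≈-0.209701; I≈4.440753, D=e−e_prev≈-0.660608; u=1·(-0.209701)+3/4·4.440753+2·(-0.660608)≈1.799647; next y=3/5·2.209701+1/4·1.799647≈1.775732

0 2 7.500 0.000
1 2 -2.031 1.875
2 2 6.529 0.617
3 2 -0.145 2.003
4 2 5.764 1.165
5 2 1.060 2.140
6 2 5.121 1.549
7 2 1.800 2.210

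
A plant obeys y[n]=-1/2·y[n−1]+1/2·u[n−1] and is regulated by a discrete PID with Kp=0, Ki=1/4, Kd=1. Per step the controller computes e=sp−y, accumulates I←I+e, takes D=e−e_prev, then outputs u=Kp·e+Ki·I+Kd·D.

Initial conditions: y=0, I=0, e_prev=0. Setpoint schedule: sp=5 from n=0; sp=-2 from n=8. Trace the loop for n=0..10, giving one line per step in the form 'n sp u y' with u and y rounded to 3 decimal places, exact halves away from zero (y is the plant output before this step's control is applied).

0 5 6.250 0.000
1 5 -1.406 3.125
2 5 8.926 -2.266
3 5 -4.475 5.596
4 5 16.526 -5.035
5 5 -11.366 10.781
6 5 30.323 -11.074
7 5 -27.228 20.698
8 -2 47.696 -23.963
9 -2 -59.215 35.829
10 -2 95.309 -47.522

(exact arithmetic carried between steps; '≈' marks a value shown rounded to 6 d.p. or computed from one; I and e_prev carry over from the previous line; the table rounds u and y to 3 d.p., halves away from zero)
n=0: y=0, sp=5, e=sp−y=5; I=5, D=e−e_prev=5; u=0·5+1/4·5+1·5=6.25; next y=-1/2·0+1/2·6.25=3.125
n=1: y=3.125, sp=5, e=sp−y=1.875; I=6.875, D=e−e_prev=-3.125; u=0·1.875+1/4·6.875+1·(-3.125)=-1.40625; next y=-1/2·3.125+1/2·(-1.40625)=-2.265625
n=2: y=-2.265625, sp=5, e=sp−y=7.265625; I=14.140625, D=e−e_prev=5.390625; u=0·7.265625+1/4·14.140625+1·5.390625≈8.925781; next y=-1/2·(-2.265625)+1/2·8.925781≈5.595703
n=3: y≈5.595703, sp=5, e=sp−y≈-0.595703; I≈13.544922, D=e−e_prev≈-7.861328; u=0·(-0.595703)+1/4·13.544922+1·(-7.861328)≈-4.475098; next y=-1/2·5.595703+1/2·(-4.475098)≈-5.035400
n=4: y≈-5.035400, sp=5, e=sp−y≈10.035400; I≈23.580322, D=e−e_prev≈10.631104; u=0·10.035400+1/4·23.580322+1·10.631104≈16.526184; next y=-1/2·(-5.035400)+1/2·16.526184≈10.780792
n=5: y≈10.780792, sp=5, e=sp−y≈-5.780792; I≈17.799530, D=e−e_prev≈-15.816193; u=0·(-5.780792)+1/4·17.799530+1·(-15.816193)≈-11.366310; next y=-1/2·10.780792+1/2·(-11.366310)≈-11.073551
n=6: y≈-11.073551, sp=5, e=sp−y≈16.073551; I≈33.873081, D=e−e_prev≈21.854343; u=0·16.073551+1/4·33.873081+1·21.854343≈30.322614; next y=-1/2·(-11.073551)+1/2·30.322614≈20.698082
n=7: y≈20.698082, sp=5, e=sp−y≈-15.698082; I≈18.174999, D=e−e_prev≈-31.771634; u=0·(-15.698082)+1/4·18.174999+1·(-31.771634)≈-27.227884; next y=-1/2·20.698082+1/2·(-27.227884)≈-23.962983
n=8: y≈-23.962983, sp=-2, e=sp−y≈21.962983; I≈40.137982, D=e−e_prev≈37.661066; u=0·21.962983+1/4·40.137982+1·37.661066≈47.695561; next y=-1/2·(-23.962983)+1/2·47.695561≈35.829272
n=9: y≈35.829272, sp=-2, e=sp−y≈-37.829272; I≈2.308710, D=e−e_prev≈-59.792255; u=0·(-37.829272)+1/4·2.308710+1·(-59.792255)≈-59.215078; next y=-1/2·35.829272+1/2·(-59.215078)≈-47.522175
n=10: y≈-47.522175, sp=-2, e=sp−y≈45.522175; I≈47.830885, D=e−e_prev≈83.351447; u=0·45.522175+1/4·47.830885+1·83.351447≈95.309168; next y=-1/2·(-47.522175)+1/2·95.309168≈71.415672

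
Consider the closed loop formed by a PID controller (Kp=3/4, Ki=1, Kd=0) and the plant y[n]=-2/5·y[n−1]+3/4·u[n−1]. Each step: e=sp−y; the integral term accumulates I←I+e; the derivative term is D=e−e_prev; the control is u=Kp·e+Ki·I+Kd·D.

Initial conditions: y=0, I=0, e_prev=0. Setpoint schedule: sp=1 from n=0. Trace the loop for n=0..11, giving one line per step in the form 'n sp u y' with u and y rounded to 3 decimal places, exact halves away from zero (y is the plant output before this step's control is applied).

0 1 1.750 0.000
1 1 0.453 1.313
2 1 2.762 -0.185
3 1 -0.131 2.145
4 1 4.152 -0.957
5 1 -1.685 3.496
6 1 6.596 -2.662
7 1 -4.921 6.012
8 1 11.255 -6.096
9 1 -11.356 10.880
10 1 20.324 -12.869
11 1 -24.011 20.391

(exact arithmetic carried between steps; '≈' marks a value shown rounded to 6 d.p. or computed from one; I and e_prev carry over from the previous line; the table rounds u and y to 3 d.p., halves away from zero)
n=0: y=0, sp=1, e=sp−y=1; I=1, D=e−e_prev=1; u=3/4·1+1·1+0·1=1.75; next y=-2/5·0+3/4·1.75=1.3125
n=1: y=1.3125, sp=1, e=sp−y=-0.3125; I=0.6875, D=e−e_prev=-1.3125; u=3/4·(-0.3125)+1·0.6875+0·(-1.3125)=0.453125; next y=-2/5·1.3125+3/4·0.453125≈-0.185156
n=2: y≈-0.185156, sp=1, e=sp−y≈1.185156; I≈1.872656, D=e−e_prev≈1.497656; u=3/4·1.185156+1·1.872656+0·1.497656≈2.761523; next y=-2/5·(-0.185156)+3/4·2.761523≈2.145205
n=3: y≈2.145205, sp=1, e=sp−y≈-1.145205; I≈0.727451, D=e−e_prev≈-2.330361; u=3/4·(-1.145205)+1·0.727451+0·(-2.330361)≈-0.131453; next y=-2/5·2.145205+3/4·(-0.131453)≈-0.956672
n=4: y≈-0.956672, sp=1, e=sp−y≈1.956672; I≈2.684123, D=e−e_prev≈3.101877; u=3/4·1.956672+1·2.684123+0·3.101877≈4.151626; next y=-2/5·(-0.956672)+3/4·4.151626≈3.496388
n=5: y≈3.496388, sp=1, e=sp−y≈-2.496388; I≈0.187734, D=e−e_prev≈-4.453060; u=3/4·(-2.496388)+1·0.187734+0·(-4.453060)≈-1.684557; next y=-2/5·3.496388+3/4·(-1.684557)≈-2.661973
n=6: y≈-2.661973, sp=1, e=sp−y≈3.661973; I≈3.849707, D=e−e_prev≈6.158361; u=3/4·3.661973+1·3.849707+0·6.158361≈6.596187; next y=-2/5·(-2.661973)+3/4·6.596187≈6.011930
n=7: y≈6.011930, sp=1, e=sp−y≈-5.011930; I≈-1.162222, D=e−e_prev≈-8.673903; u=3/4·(-5.011930)+1·(-1.162222)+0·(-8.673903)≈-4.921169; next y=-2/5·6.011930+3/4·(-4.921169)≈-6.095649
n=8: y≈-6.095649, sp=1, e=sp−y≈7.095649; I≈5.933427, D=e−e_prev≈12.107578; u=3/4·7.095649+1·5.933427+0·12.107578≈11.255163; next y=-2/5·(-6.095649)+3/4·11.255163≈10.879632
n=9: y≈10.879632, sp=1, e=sp−y≈-9.879632; I≈-3.946205, D=e−e_prev≈-16.975281; u=3/4·(-9.879632)+1·(-3.946205)+0·(-16.975281)≈-11.355929; next y=-2/5·10.879632+3/4·(-11.355929)≈-12.868800
n=10: y≈-12.868800, sp=1, e=sp−y≈13.868800; I≈9.922594, D=e−e_prev≈23.748432; u=3/4·13.868800+1·9.922594+0·23.748432≈20.324194; next y=-2/5·(-12.868800)+3/4·20.324194≈20.390666
n=11: y≈20.390666, sp=1, e=sp−y≈-19.390666; I≈-9.468071, D=e−e_prev≈-33.259465; u=3/4·(-19.390666)+1·(-9.468071)+0·(-33.259465)≈-24.011070; next y=-2/5·20.390666+3/4·(-24.011070)≈-26.164569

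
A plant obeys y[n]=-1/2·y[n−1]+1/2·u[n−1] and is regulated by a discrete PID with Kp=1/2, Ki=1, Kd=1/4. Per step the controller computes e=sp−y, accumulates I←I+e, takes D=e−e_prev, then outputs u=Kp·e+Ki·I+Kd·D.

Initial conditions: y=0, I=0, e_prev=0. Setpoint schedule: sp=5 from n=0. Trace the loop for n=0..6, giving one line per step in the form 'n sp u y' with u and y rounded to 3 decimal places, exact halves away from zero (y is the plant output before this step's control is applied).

0 5 8.750 0.000
1 5 4.844 4.375
2 5 13.809 0.234
3 5 6.072 6.787
4 5 18.426 -0.358
5 5 4.936 9.392
6 5 23.316 -2.228

(exact arithmetic carried between steps; '≈' marks a value shown rounded to 6 d.p. or computed from one; I and e_prev carry over from the previous line; the table rounds u and y to 3 d.p., halves away from zero)
n=0: y=0, sp=5, e=sp−y=5; I=5, D=e−e_prev=5; u=1/2·5+1·5+1/4·5=8.75; next y=-1/2·0+1/2·8.75=4.375
n=1: y=4.375, sp=5, e=sp−y=0.625; I=5.625, D=e−e_prev=-4.375; u=1/2·0.625+1·5.625+1/4·(-4.375)=4.84375; next y=-1/2·4.375+1/2·4.84375=0.234375
n=2: y=0.234375, sp=5, e=sp−y=4.765625; I=10.390625, D=e−e_prev=4.140625; u=1/2·4.765625+1·10.390625+1/4·4.140625≈13.808594; next y=-1/2·0.234375+1/2·13.808594≈6.787109
n=3: y≈6.787109, sp=5, e=sp−y≈-1.787109; I≈8.603516, D=e−e_prev≈-6.552734; u=1/2·(-1.787109)+1·8.603516+1/4·(-6.552734)≈6.071777; next y=-1/2·6.787109+1/2·6.071777≈-0.357666
n=4: y≈-0.357666, sp=5, e=sp−y≈5.357666; I≈13.961182, D=e−e_prev≈7.144775; u=1/2·5.357666+1·13.961182+1/4·7.144775≈18.426208; next y=-1/2·(-0.357666)+1/2·18.426208≈9.391937
n=5: y≈9.391937, sp=5, e=sp−y≈-4.391937; I≈9.569244, D=e−e_prev≈-9.749603; u=1/2·(-4.391937)+1·9.569244+1/4·(-9.749603)≈4.935875; next y=-1/2·9.391937+1/2·4.935875≈-2.228031
n=6: y≈-2.228031, sp=5, e=sp−y≈7.228031; I≈16.797276, D=e−e_prev≈11.619968; u=1/2·7.228031+1·16.797276+1/4·11.619968≈23.316283; next y=-1/2·(-2.228031)+1/2·23.316283≈12.772157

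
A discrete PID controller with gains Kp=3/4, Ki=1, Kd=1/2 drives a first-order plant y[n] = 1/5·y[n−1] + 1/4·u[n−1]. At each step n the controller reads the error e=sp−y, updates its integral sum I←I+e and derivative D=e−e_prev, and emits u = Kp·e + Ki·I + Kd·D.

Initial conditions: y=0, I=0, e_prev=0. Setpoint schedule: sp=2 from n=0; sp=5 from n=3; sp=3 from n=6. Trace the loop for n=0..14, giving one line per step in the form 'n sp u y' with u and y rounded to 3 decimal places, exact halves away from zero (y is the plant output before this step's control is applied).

(exact arithmetic carried between steps; '≈' marks a value shown rounded to 6 d.p. or computed from one; I and e_prev carry over from the previous line; the table rounds u and y to 3 d.p., halves away from zero)
n=0: y=0, sp=2, e=sp−y=2; I=2, D=e−e_prev=2; u=3/4·2+1·2+1/2·2=4.5; next y=1/5·0+1/4·4.5=1.125
n=1: y=1.125, sp=2, e=sp−y=0.875; I=2.875, D=e−e_prev=-1.125; u=3/4·0.875+1·2.875+1/2·(-1.125)=2.96875; next y=1/5·1.125+1/4·2.96875≈0.967188
n=2: y≈0.967188, sp=2, e=sp−y≈1.032813; I≈3.907813, D=e−e_prev≈0.157813; u=3/4·1.032813+1·3.907813+1/2·0.157813≈4.761328; next y=1/5·0.967188+1/4·4.761328≈1.383770
n=3: y≈1.383770, sp=5, e=sp−y≈3.616230; I≈7.524043, D=e−e_prev≈2.583418; u=3/4·3.616230+1·7.524043+1/2·2.583418≈11.527925; next y=1/5·1.383770+1/4·11.527925≈3.158735
n=4: y≈3.158735, sp=5, e=sp−y≈1.841265; I≈9.365308, D=e−e_prev≈-1.774966; u=3/4·1.841265+1·9.365308+1/2·(-1.774966)≈9.858774; next y=1/5·3.158735+1/4·9.858774≈3.096440
n=5: y≈3.096440, sp=5, e=sp−y≈1.903560; I≈11.268867, D=e−e_prev≈0.062295; u=3/4·1.903560+1·11.268867+1/2·0.062295≈12.727684; next y=1/5·3.096440+1/4·12.727684≈3.801209
n=6: y≈3.801209, sp=3, e=sp−y≈-0.801209; I≈10.467658, D=e−e_prev≈-2.704769; u=3/4·(-0.801209)+1·10.467658+1/2·(-2.704769)≈8.514367; next y=1/5·3.801209+1/4·8.514367≈2.888834
n=7: y≈2.888834, sp=3, e=sp−y≈0.111166; I≈10.578825, D=e−e_prev≈0.912376; u=3/4·0.111166+1·10.578825+1/2·0.912376≈11.118387; next y=1/5·2.888834+1/4·11.118387≈3.357364
n=8: y≈3.357364, sp=3, e=sp−y≈-0.357364; I≈10.221461, D=e−e_prev≈-0.468530; u=3/4·(-0.357364)+1·10.221461+1/2·(-0.468530)≈9.719173; next y=1/5·3.357364+1/4·9.719173≈3.101266
n=9: y≈3.101266, sp=3, e=sp−y≈-0.101266; I≈10.120195, D=e−e_prev≈0.256097; u=3/4·(-0.101266)+1·10.120195+1/2·0.256097≈10.172294; next y=1/5·3.101266+1/4·10.172294≈3.163327
n=10: y≈3.163327, sp=3, e=sp−y≈-0.163327; I≈9.956868, D=e−e_prev≈-0.062061; u=3/4·(-0.163327)+1·9.956868+1/2·(-0.062061)≈9.803343; next y=1/5·3.163327+1/4·9.803343≈3.083501
n=11: y≈3.083501, sp=3, e=sp−y≈-0.083501; I≈9.873367, D=e−e_prev≈0.079826; u=3/4·(-0.083501)+1·9.873367+1/2·0.079826≈9.850654; next y=1/5·3.083501+1/4·9.850654≈3.079364
n=12: y≈3.079364, sp=3, e=sp−y≈-0.079364; I≈9.794003, D=e−e_prev≈0.004137; u=3/4·(-0.079364)+1·9.794003+1/2·0.004137≈9.736549; next y=1/5·3.079364+1/4·9.736549≈3.050010
n=13: y≈3.050010, sp=3, e=sp−y≈-0.050010; I≈9.743993, D=e−e_prev≈0.029354; u=3/4·(-0.050010)+1·9.743993+1/2·0.029354≈9.721163; next y=1/5·3.050010+1/4·9.721163≈3.040293
n=14: y≈3.040293, sp=3, e=sp−y≈-0.040293; I≈9.703701, D=e−e_prev≈0.009717; u=3/4·(-0.040293)+1·9.703701+1/2·0.009717≈9.678340; next y=1/5·3.040293+1/4·9.678340≈3.027644

0 2 4.500 0.000
1 2 2.969 1.125
2 2 4.761 0.967
3 5 11.528 1.384
4 5 9.859 3.159
5 5 12.728 3.096
6 3 8.514 3.801
7 3 11.118 2.889
8 3 9.719 3.357
9 3 10.172 3.101
10 3 9.803 3.163
11 3 9.851 3.084
12 3 9.737 3.079
13 3 9.721 3.050
14 3 9.678 3.040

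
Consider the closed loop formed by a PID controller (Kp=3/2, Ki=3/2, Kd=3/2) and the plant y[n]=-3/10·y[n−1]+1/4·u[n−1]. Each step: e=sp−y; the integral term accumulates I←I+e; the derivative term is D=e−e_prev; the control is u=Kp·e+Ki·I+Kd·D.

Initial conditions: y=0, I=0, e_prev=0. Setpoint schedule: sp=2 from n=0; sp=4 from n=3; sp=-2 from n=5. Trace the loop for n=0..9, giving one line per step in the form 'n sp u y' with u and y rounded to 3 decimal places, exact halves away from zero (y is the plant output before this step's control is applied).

0 2 9.000 0.000
1 2 -1.125 2.250
2 2 16.303 -0.956
3 4 0.993 4.363
4 4 29.832 -1.061
5 -2 -37.477 7.776
6 -2 57.766 -11.702
7 -2 -90.342 17.952
8 -2 130.865 -27.971
9 -2 -209.918 41.108

(exact arithmetic carried between steps; '≈' marks a value shown rounded to 6 d.p. or computed from one; I and e_prev carry over from the previous line; the table rounds u and y to 3 d.p., halves away from zero)
n=0: y=0, sp=2, e=sp−y=2; I=2, D=e−e_prev=2; u=3/2·2+3/2·2+3/2·2=9; next y=-3/10·0+1/4·9=2.25
n=1: y=2.25, sp=2, e=sp−y=-0.25; I=1.75, D=e−e_prev=-2.25; u=3/2·(-0.25)+3/2·1.75+3/2·(-2.25)=-1.125; next y=-3/10·2.25+1/4·(-1.125)=-0.95625
n=2: y=-0.95625, sp=2, e=sp−y=2.95625; I=4.70625, D=e−e_prev=3.20625; u=3/2·2.95625+3/2·4.70625+3/2·3.20625=16.303125; next y=-3/10·(-0.95625)+1/4·16.303125≈4.362656
n=3: y≈4.362656, sp=4, e=sp−y≈-0.362656; I≈4.343594, D=e−e_prev≈-3.318906; u=3/2·(-0.362656)+3/2·4.343594+3/2·(-3.318906)≈0.993047; next y=-3/10·4.362656+1/4·0.993047≈-1.060535
n=4: y≈-1.060535, sp=4, e=sp−y≈5.060535; I≈9.404129, D=e−e_prev≈5.423191; u=3/2·5.060535+3/2·9.404129+3/2·5.423191≈29.831783; next y=-3/10·(-1.060535)+1/4·29.831783≈7.776106
n=5: y≈7.776106, sp=-2, e=sp−y≈-9.776106; I≈-0.371977, D=e−e_prev≈-14.836642; u=3/2·(-9.776106)+3/2·(-0.371977)+3/2·(-14.836642)≈-37.477088; next y=-3/10·7.776106+1/4·(-37.477088)≈-11.702104
n=6: y≈-11.702104, sp=-2, e=sp−y≈9.702104; I≈9.330126, D=e−e_prev≈19.478210; u=3/2·9.702104+3/2·9.330126+3/2·19.478210≈57.765661; next y=-3/10·(-11.702104)+1/4·57.765661≈17.952046
n=7: y≈17.952046, sp=-2, e=sp−y≈-19.952046; I≈-10.621920, D=e−e_prev≈-29.654150; u=3/2·(-19.952046)+3/2·(-10.621920)+3/2·(-29.654150)≈-90.342175; next y=-3/10·17.952046+1/4·(-90.342175)≈-27.971158
n=8: y≈-27.971158, sp=-2, e=sp−y≈25.971158; I≈15.349238, D=e−e_prev≈45.923204; u=3/2·25.971158+3/2·15.349238+3/2·45.923204≈130.865399; next y=-3/10·(-27.971158)+1/4·130.865399≈41.107697
n=9: y≈41.107697, sp=-2, e=sp−y≈-43.107697; I≈-27.758459, D=e−e_prev≈-69.078855; u=3/2·(-43.107697)+3/2·(-27.758459)+3/2·(-69.078855)≈-209.917517; next y=-3/10·41.107697+1/4·(-209.917517)≈-64.811688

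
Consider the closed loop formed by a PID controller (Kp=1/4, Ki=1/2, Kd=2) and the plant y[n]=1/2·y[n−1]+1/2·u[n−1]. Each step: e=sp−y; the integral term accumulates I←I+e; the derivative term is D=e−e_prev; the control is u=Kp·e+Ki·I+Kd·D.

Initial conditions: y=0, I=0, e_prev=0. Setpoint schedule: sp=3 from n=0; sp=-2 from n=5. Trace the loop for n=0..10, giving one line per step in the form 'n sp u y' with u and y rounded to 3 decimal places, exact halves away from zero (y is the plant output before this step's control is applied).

0 3 8.250 0.000
1 3 -7.594 4.125
2 3 16.207 -1.734
3 3 -17.814 7.236
4 3 32.453 -5.289
5 -2 -54.098 13.582
6 -2 78.914 -20.258
7 -2 -115.999 29.328
8 -2 167.333 -43.335
9 -2 -246.995 61.999
10 -2 356.540 -92.498

(exact arithmetic carried between steps; '≈' marks a value shown rounded to 6 d.p. or computed from one; I and e_prev carry over from the previous line; the table rounds u and y to 3 d.p., halves away from zero)
n=0: y=0, sp=3, e=sp−y=3; I=3, D=e−e_prev=3; u=1/4·3+1/2·3+2·3=8.25; next y=1/2·0+1/2·8.25=4.125
n=1: y=4.125, sp=3, e=sp−y=-1.125; I=1.875, D=e−e_prev=-4.125; u=1/4·(-1.125)+1/2·1.875+2·(-4.125)=-7.59375; next y=1/2·4.125+1/2·(-7.59375)=-1.734375
n=2: y=-1.734375, sp=3, e=sp−y=4.734375; I=6.609375, D=e−e_prev=5.859375; u=1/4·4.734375+1/2·6.609375+2·5.859375≈16.207031; next y=1/2·(-1.734375)+1/2·16.207031≈7.236328
n=3: y≈7.236328, sp=3, e=sp−y≈-4.236328; I≈2.373047, D=e−e_prev≈-8.970703; u=1/4·(-4.236328)+1/2·2.373047+2·(-8.970703)≈-17.813965; next y=1/2·7.236328+1/2·(-17.813965)≈-5.288818
n=4: y≈-5.288818, sp=3, e=sp−y≈8.288818; I≈10.661865, D=e−e_prev≈12.525146; u=1/4·8.288818+1/2·10.661865+2·12.525146≈32.453430; next y=1/2·(-5.288818)+1/2·32.453430≈13.582306
n=5: y≈13.582306, sp=-2, e=sp−y≈-15.582306; I≈-4.920441, D=e−e_prev≈-23.871124; u=1/4·(-15.582306)+1/2·(-4.920441)+2·(-23.871124)≈-54.098045; next y=1/2·13.582306+1/2·(-54.098045)≈-20.257870
n=6: y≈-20.257870, sp=-2, e=sp−y≈18.257870; I≈13.337429, D=e−e_prev≈33.840176; u=1/4·18.257870+1/2·13.337429+2·33.840176≈78.913533; next y=1/2·(-20.257870)+1/2·78.913533≈29.327832
n=7: y≈29.327832, sp=-2, e=sp−y≈-31.327832; I≈-17.990403, D=e−e_prev≈-49.585701; u=1/4·(-31.327832)+1/2·(-17.990403)+2·(-49.585701)≈-115.998562; next y=1/2·29.327832+1/2·(-115.998562)≈-43.335365
n=8: y≈-43.335365, sp=-2, e=sp−y≈41.335365; I≈23.344963, D=e−e_prev≈72.663197; u=1/4·41.335365+1/2·23.344963+2·72.663197≈167.332717; next y=1/2·(-43.335365)+1/2·167.332717≈61.998676
n=9: y≈61.998676, sp=-2, e=sp−y≈-63.998676; I≈-40.653713, D=e−e_prev≈-105.334041; u=1/4·(-63.998676)+1/2·(-40.653713)+2·(-105.334041)≈-246.994607; next y=1/2·61.998676+1/2·(-246.994607)≈-92.497966
n=10: y≈-92.497966, sp=-2, e=sp−y≈90.497966; I≈49.844253, D=e−e_prev≈154.496641; u=1/4·90.497966+1/2·49.844253+2·154.496641≈356.539901; next y=1/2·(-92.497966)+1/2·356.539901≈132.020967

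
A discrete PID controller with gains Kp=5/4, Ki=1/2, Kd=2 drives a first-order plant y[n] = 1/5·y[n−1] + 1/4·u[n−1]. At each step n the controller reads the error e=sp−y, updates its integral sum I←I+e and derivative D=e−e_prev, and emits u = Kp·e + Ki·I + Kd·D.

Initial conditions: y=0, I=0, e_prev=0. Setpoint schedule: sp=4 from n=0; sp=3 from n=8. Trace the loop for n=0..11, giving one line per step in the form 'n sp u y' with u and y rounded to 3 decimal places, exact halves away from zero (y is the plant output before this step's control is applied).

0 4 15.000 0.000
1 4 -5.063 3.750
2 4 18.559 -0.516
3 4 -6.660 4.537
4 4 23.029 -0.758
5 4 -9.044 5.606
6 4 28.176 -1.140
7 4 -12.580 6.816
8 3 30.416 -1.782
9 3 -16.249 7.248
10 3 36.662 -2.613
11 3 -22.461 8.643

(exact arithmetic carried between steps; '≈' marks a value shown rounded to 6 d.p. or computed from one; I and e_prev carry over from the previous line; the table rounds u and y to 3 d.p., halves away from zero)
n=0: y=0, sp=4, e=sp−y=4; I=4, D=e−e_prev=4; u=5/4·4+1/2·4+2·4=15; next y=1/5·0+1/4·15=3.75
n=1: y=3.75, sp=4, e=sp−y=0.25; I=4.25, D=e−e_prev=-3.75; u=5/4·0.25+1/2·4.25+2·(-3.75)=-5.0625; next y=1/5·3.75+1/4·(-5.0625)=-0.515625
n=2: y=-0.515625, sp=4, e=sp−y=4.515625; I=8.765625, D=e−e_prev=4.265625; u=5/4·4.515625+1/2·8.765625+2·4.265625≈18.558594; next y=1/5·(-0.515625)+1/4·18.558594≈4.536523
n=3: y≈4.536523, sp=4, e=sp−y≈-0.536523; I≈8.229102, D=e−e_prev≈-5.052148; u=5/4·(-0.536523)+1/2·8.229102+2·(-5.052148)≈-6.660400; next y=1/5·4.536523+1/4·(-6.660400)≈-0.757795
n=4: y≈-0.757795, sp=4, e=sp−y≈4.757795; I≈12.986897, D=e−e_prev≈5.294319; u=5/4·4.757795+1/2·12.986897+2·5.294319≈23.029330; next y=1/5·(-0.757795)+1/4·23.029330≈5.605774
n=5: y≈5.605774, sp=4, e=sp−y≈-1.605774; I≈11.381123, D=e−e_prev≈-6.363569; u=5/4·(-1.605774)+1/2·11.381123+2·(-6.363569)≈-9.043793; next y=1/5·5.605774+1/4·(-9.043793)≈-1.139794
n=6: y≈-1.139794, sp=4, e=sp−y≈5.139794; I≈16.520917, D=e−e_prev≈6.745567; u=5/4·5.139794+1/2·16.520917+2·6.745567≈28.176335; next y=1/5·(-1.139794)+1/4·28.176335≈6.816125
n=7: y≈6.816125, sp=4, e=sp−y≈-2.816125; I≈13.704792, D=e−e_prev≈-7.955919; u=5/4·(-2.816125)+1/2·13.704792+2·(-7.955919)≈-12.579597; next y=1/5·6.816125+1/4·(-12.579597)≈-1.781674
n=8: y≈-1.781674, sp=3, e=sp−y≈4.781674; I≈18.486466, D=e−e_prev≈7.597799; u=5/4·4.781674+1/2·18.486466+2·7.597799≈30.415925; next y=1/5·(-1.781674)+1/4·30.415925≈7.247646
n=9: y≈7.247646, sp=3, e=sp−y≈-4.247646; I≈14.238820, D=e−e_prev≈-9.029321; u=5/4·(-4.247646)+1/2·14.238820+2·(-9.029321)≈-16.248789; next y=1/5·7.247646+1/4·(-16.248789)≈-2.612668
n=10: y≈-2.612668, sp=3, e=sp−y≈5.612668; I≈19.851488, D=e−e_prev≈9.860314; u=5/4·5.612668+1/2·19.851488+2·9.860314≈36.662208; next y=1/5·(-2.612668)+1/4·36.662208≈8.643018
n=11: y≈8.643018, sp=3, e=sp−y≈-5.643018; I≈14.208470, D=e−e_prev≈-11.255686; u=5/4·(-5.643018)+1/2·14.208470+2·(-11.255686)≈-22.460911; next y=1/5·8.643018+1/4·(-22.460911)≈-3.886624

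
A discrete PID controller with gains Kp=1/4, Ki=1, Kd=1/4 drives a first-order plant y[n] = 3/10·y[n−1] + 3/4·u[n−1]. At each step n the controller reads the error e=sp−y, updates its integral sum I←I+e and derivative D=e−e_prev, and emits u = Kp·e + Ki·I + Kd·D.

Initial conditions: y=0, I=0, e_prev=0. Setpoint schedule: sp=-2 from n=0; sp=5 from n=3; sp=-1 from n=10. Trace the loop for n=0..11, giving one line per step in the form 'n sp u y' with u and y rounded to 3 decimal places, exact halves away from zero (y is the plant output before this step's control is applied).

0 -2 -3.000 0.000
1 -2 -1.125 -2.250
2 -2 -2.534 -1.519
3 5 8.924 -2.356
4 5 1.807 5.986
5 5 7.159 3.151
6 5 3.554 6.315
7 5 5.662 4.560
8 5 4.082 5.615
9 5 5.034 4.746
10 -1 -4.609 5.199
11 -1 1.450 -1.897

(exact arithmetic carried between steps; '≈' marks a value shown rounded to 6 d.p. or computed from one; I and e_prev carry over from the previous line; the table rounds u and y to 3 d.p., halves away from zero)
n=0: y=0, sp=-2, e=sp−y=-2; I=-2, D=e−e_prev=-2; u=1/4·(-2)+1·(-2)+1/4·(-2)=-3; next y=3/10·0+3/4·(-3)=-2.25
n=1: y=-2.25, sp=-2, e=sp−y=0.25; I=-1.75, D=e−e_prev=2.25; u=1/4·0.25+1·(-1.75)+1/4·2.25=-1.125; next y=3/10·(-2.25)+3/4·(-1.125)=-1.51875
n=2: y=-1.51875, sp=-2, e=sp−y=-0.48125; I=-2.23125, D=e−e_prev=-0.73125; u=1/4·(-0.48125)+1·(-2.23125)+1/4·(-0.73125)=-2.534375; next y=3/10·(-1.51875)+3/4·(-2.534375)≈-2.356406
n=3: y≈-2.356406, sp=5, e=sp−y≈7.356406; I≈5.125156, D=e−e_prev≈7.837656; u=1/4·7.356406+1·5.125156+1/4·7.837656≈8.923672; next y=3/10·(-2.356406)+3/4·8.923672≈5.985832
n=4: y≈5.985832, sp=5, e=sp−y≈-0.985832; I≈4.139324, D=e−e_prev≈-8.342238; u=1/4·(-0.985832)+1·4.139324+1/4·(-8.342238)≈1.807307; next y=3/10·5.985832+3/4·1.807307≈3.151230
n=5: y≈3.151230, sp=5, e=sp−y≈1.848770; I≈5.988095, D=e−e_prev≈2.834602; u=1/4·1.848770+1·5.988095+1/4·2.834602≈7.158938; next y=3/10·3.151230+3/4·7.158938≈6.314572
n=6: y≈6.314572, sp=5, e=sp−y≈-1.314572; I≈4.673522, D=e−e_prev≈-3.163343; u=1/4·(-1.314572)+1·4.673522+1/4·(-3.163343)≈3.554044; next y=3/10·6.314572+3/4·3.554044≈4.559904
n=7: y≈4.559904, sp=5, e=sp−y≈0.440096; I≈5.113618, D=e−e_prev≈1.754668; u=1/4·0.440096+1·5.113618+1/4·1.754668≈5.662309; next y=3/10·4.559904+3/4·5.662309≈5.614703
n=8: y≈5.614703, sp=5, e=sp−y≈-0.614703; I≈4.498915, D=e−e_prev≈-1.054799; u=1/4·(-0.614703)+1·4.498915+1/4·(-1.054799)≈4.081540; next y=3/10·5.614703+3/4·4.081540≈4.745566
n=9: y≈4.745566, sp=5, e=sp−y≈0.254434; I≈4.753349, D=e−e_prev≈0.869137; u=1/4·0.254434+1·4.753349+1/4·0.869137≈5.034242; next y=3/10·4.745566+3/4·5.034242≈5.199351
n=10: y≈5.199351, sp=-1, e=sp−y≈-6.199351; I≈-1.446002, D=e−e_prev≈-6.453786; u=1/4·(-6.199351)+1·(-1.446002)+1/4·(-6.453786)≈-4.609286; next y=3/10·5.199351+3/4·(-4.609286)≈-1.897159
n=11: y≈-1.897159, sp=-1, e=sp−y≈0.897159; I≈-0.548843, D=e−e_prev≈7.096511; u=1/4·0.897159+1·(-0.548843)+1/4·7.096511≈1.449575; next y=3/10·(-1.897159)+3/4·1.449575≈0.518033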